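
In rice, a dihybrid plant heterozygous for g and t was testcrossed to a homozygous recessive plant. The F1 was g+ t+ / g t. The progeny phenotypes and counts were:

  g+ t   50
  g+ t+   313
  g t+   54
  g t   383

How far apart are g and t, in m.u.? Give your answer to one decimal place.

13.0 m.u.

The recombinant classes are g+ t and g t+: 50 + 54 = 104.
Recombination frequency = 104/800 = 0.1300 ≈ 13.0%, i.e. 13.0 m.u.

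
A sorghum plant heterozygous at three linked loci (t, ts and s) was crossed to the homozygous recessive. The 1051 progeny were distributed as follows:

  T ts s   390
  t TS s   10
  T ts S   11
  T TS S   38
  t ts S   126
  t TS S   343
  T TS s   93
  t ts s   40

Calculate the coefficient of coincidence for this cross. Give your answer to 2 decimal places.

The two most frequent reciprocal classes, T ts s and t TS S, are the parental types, so the F1 was T ts s / t TS S.
The two rarest classes, T ts S and t TS s, are the double crossovers. Comparing them with the parentals, only the s allele has switched, so s is the middle locus and the order is ts – s – t.
ts–s: (219 + 21)/1051 = 0.2284; s–t: (78 + 21)/1051 = 0.0942.
Expected DCO frequency = 0.2284 × 0.0942 ≈ 0.02152; observed = 21/1051 ≈ 0.01998.
Coefficient of coincidence = 0.01998/0.02152 ≈ 0.93.

0.93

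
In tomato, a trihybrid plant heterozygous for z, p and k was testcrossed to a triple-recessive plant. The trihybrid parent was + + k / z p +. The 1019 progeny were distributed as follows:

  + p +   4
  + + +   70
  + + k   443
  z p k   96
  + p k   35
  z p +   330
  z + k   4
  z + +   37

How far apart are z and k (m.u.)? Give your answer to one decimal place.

The two rarest classes, z + k and + p +, are the double crossovers. Comparing them with the parentals, only the z allele has switched, so z is the middle locus and the order is k – z – p.
Crossovers in the k–z interval produce the single-crossover classes + + + and z p k (70 + 96 = 166) plus the double crossovers (8).
RF(k–z) = (166 + 8) / 1019 = 174/1019 = 0.1708 → 17.1 m.u.

17.1 m.u.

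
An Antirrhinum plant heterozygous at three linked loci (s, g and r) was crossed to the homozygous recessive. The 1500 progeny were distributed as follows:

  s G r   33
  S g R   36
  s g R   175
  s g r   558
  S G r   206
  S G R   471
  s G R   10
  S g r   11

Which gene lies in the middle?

s

The two most frequent reciprocal classes, s g r and S G R, are the parental types, so the F1 was s g r / S G R.
The two rarest classes, S g r and s G R, are the double crossovers. Comparing them with the parentals, only the s allele has switched, so s is the middle locus and the order is g – s – r.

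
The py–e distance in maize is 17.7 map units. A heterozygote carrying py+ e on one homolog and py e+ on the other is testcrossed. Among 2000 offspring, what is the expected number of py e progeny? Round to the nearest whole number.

177

A map distance of 17.7 map units corresponds to a recombination frequency of 0.177.
The F1 is py+ e / py e+, so py e is a recombinant gamete class with expected frequency r/2 = 0.177/2 = 0.0885.
Expected number = 0.0885 × 2000 = 177.00 ≈ 177.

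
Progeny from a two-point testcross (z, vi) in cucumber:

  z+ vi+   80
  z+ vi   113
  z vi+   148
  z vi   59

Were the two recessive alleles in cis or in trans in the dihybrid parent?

trans

The two most frequent classes are z+ vi (113) and z vi+ (148); these are the parental (non-recombinant) types.
So the F1 carried z+ vi on one chromosome and z vi+ on the other — the recessive alleles are on opposite chromosomes (trans / repulsion).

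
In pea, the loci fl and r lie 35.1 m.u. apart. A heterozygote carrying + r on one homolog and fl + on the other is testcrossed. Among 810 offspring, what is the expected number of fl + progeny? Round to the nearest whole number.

263

A map distance of 35.1 m.u. corresponds to a recombination frequency of 0.351.
The F1 is + r / fl +, so fl + is a parental gamete class with expected frequency (1 − r)/2 = 0.649/2 = 0.3245.
Expected number = 0.3245 × 810 = 262.85 ≈ 263.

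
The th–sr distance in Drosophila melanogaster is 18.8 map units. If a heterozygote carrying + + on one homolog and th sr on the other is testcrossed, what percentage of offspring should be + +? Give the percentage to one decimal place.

A map distance of 18.8 map units corresponds to a recombination frequency of 0.188.
The F1 is + + / th sr, so + + is a parental gamete class with expected frequency (1 − r)/2 = 0.812/2 = 0.4060.
That is 0.4060 = 40.6% of the progeny.

40.6%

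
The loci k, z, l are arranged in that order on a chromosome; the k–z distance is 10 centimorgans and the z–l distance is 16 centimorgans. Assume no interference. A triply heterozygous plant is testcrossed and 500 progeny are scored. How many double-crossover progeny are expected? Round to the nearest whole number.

Map distances give recombination frequencies of 0.100 and 0.160 for the two intervals.
With no interference, expected double-crossover frequency = 0.100 × 0.160 = 0.01600.
Expected number = 0.01600 × 500 = 8.00 ≈ 8.

8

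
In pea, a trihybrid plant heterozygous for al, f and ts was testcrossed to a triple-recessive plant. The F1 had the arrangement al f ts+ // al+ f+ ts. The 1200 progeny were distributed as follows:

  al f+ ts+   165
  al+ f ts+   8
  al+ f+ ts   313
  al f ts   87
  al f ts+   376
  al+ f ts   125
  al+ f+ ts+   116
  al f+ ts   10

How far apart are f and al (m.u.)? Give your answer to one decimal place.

The two rarest classes, al+ f ts+ and al f+ ts, are the double crossovers. Comparing them with the parentals, only the al allele has switched, so al is the middle locus and the order is ts – al – f.
Crossovers in the al–f interval produce the single-crossover classes al f+ ts+ and al+ f ts (165 + 125 = 290) plus the double crossovers (18).
RF(al–f) = (290 + 18) / 1200 = 308/1200 = 0.2567 → 25.7 m.u.

25.7 m.u.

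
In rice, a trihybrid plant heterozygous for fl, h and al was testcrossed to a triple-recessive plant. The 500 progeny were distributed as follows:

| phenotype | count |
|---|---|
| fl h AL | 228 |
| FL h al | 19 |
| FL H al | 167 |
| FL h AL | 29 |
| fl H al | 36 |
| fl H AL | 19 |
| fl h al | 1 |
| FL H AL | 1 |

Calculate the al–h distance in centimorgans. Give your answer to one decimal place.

8.0 centimorgans

The two most frequent reciprocal classes, FL H al and fl h AL, are the parental types, so the F1 was FL H al / fl h AL.
The two rarest classes, FL H AL and fl h al, are the double crossovers. Comparing them with the parentals, only the al allele has switched, so al is the middle locus and the order is h – al – fl.
Crossovers in the h–al interval produce the single-crossover classes FL h al and fl H AL (19 + 19 = 38) plus the double crossovers (2).
RF(h–al) = (38 + 2) / 500 = 40/500 = 0.0800 → 8.0 centimorgans.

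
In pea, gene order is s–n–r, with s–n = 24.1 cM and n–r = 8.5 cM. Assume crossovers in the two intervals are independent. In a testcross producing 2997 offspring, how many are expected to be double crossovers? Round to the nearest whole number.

Map distances give recombination frequencies of 0.241 and 0.085 for the two intervals.
With no interference, expected double-crossover frequency = 0.241 × 0.085 = 0.02049.
Expected number = 0.02049 × 2997 = 61.39 ≈ 61.

61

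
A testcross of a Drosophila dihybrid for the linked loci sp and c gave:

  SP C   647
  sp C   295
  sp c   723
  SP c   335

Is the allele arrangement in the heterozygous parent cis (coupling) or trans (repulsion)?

The two most frequent classes are SP C (647) and sp c (723); these are the parental (non-recombinant) types.
So the F1 carried SP C on one chromosome and sp c on the other — the recessive alleles are on the same chromosome (cis / coupling).

cis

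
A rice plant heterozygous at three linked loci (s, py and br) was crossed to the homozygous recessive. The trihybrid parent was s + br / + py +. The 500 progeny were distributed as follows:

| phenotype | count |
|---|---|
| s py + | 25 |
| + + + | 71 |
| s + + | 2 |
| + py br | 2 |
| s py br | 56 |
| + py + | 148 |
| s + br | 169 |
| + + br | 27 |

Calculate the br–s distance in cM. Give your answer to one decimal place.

The two rarest classes, s + + and + py br, are the double crossovers. Comparing them with the parentals, only the br allele has switched, so br is the middle locus and the order is py – br – s.
Crossovers in the br–s interval produce the single-crossover classes + + br and s py + (27 + 25 = 52) plus the double crossovers (4).
RF(br–s) = (52 + 4) / 500 = 56/500 = 0.1120 → 11.2 cM.

11.2 cM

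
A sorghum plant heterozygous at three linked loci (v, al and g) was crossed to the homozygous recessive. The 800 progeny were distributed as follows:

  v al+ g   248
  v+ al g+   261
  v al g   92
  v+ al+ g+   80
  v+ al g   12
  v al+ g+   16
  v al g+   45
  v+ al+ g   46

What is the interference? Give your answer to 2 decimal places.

The two most frequent reciprocal classes, v al+ g and v+ al g+, are the parental types, so the F1 was v al+ g / v+ al g+.
The two rarest classes, v al+ g+ and v+ al g, are the double crossovers. Comparing them with the parentals, only the g allele has switched, so g is the middle locus and the order is al – g – v.
al–g: (172 + 28)/800 = 0.2500; g–v: (91 + 28)/800 = 0.1487.
Expected DCO frequency = 0.2500 × 0.1487 ≈ 0.03717; observed = 28/800 ≈ 0.03500.
Coefficient of coincidence = 0.03500/0.03717 ≈ 0.94; interference = 1 − 0.94 = 0.06.

0.06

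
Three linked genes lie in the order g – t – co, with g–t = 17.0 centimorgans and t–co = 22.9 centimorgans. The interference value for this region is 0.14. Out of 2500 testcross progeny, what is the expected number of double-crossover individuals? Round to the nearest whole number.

84

Map distances give recombination frequencies of 0.170 and 0.229 for the two intervals.
With interference 0.14 (so coincidence = 0.86), expected double-crossover frequency = 0.170 × 0.229 × 0.86 = 0.03348.
Expected number = 0.03348 × 2500 = 83.70 ≈ 84.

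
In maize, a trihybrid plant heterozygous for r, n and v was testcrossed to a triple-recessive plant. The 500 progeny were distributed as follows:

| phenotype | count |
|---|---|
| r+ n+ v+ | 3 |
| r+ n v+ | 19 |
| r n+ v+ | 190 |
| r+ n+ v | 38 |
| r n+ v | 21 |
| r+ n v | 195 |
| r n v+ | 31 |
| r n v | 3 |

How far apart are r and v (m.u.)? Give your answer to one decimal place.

The two most frequent reciprocal classes, r+ n v and r n+ v+, are the parental types, so the F1 was r+ n v / r n+ v+.
The two rarest classes, r n v and r+ n+ v+, are the double crossovers. Comparing them with the parentals, only the r allele has switched, so r is the middle locus and the order is n – r – v.
Crossovers in the r–v interval produce the single-crossover classes r+ n v+ and r n+ v (19 + 21 = 40) plus the double crossovers (6).
RF(r–v) = (40 + 6) / 500 = 46/500 = 0.0920 → 9.2 m.u.

9.2 m.u.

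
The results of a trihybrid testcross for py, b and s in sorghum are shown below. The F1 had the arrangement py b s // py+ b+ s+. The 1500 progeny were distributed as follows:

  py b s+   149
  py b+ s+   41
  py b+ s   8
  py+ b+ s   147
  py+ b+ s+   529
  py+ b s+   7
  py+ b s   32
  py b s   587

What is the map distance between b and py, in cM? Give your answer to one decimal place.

The two rarest classes, py b+ s and py+ b s+, are the double crossovers. Comparing them with the parentals, only the b allele has switched, so b is the middle locus and the order is py – b – s.
Crossovers in the py–b interval produce the single-crossover classes py+ b s and py b+ s+ (32 + 41 = 73) plus the double crossovers (15).
RF(py–b) = (73 + 15) / 1500 = 88/1500 = 0.0587 → 5.9 cM.

5.9 cM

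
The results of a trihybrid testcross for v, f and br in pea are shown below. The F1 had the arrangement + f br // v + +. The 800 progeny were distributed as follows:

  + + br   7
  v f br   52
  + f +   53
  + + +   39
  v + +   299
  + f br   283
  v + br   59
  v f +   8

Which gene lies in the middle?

f

The two rarest classes, + + br and v f +, are the double crossovers. Comparing them with the parentals, only the f allele has switched, so f is the middle locus and the order is v – f – br.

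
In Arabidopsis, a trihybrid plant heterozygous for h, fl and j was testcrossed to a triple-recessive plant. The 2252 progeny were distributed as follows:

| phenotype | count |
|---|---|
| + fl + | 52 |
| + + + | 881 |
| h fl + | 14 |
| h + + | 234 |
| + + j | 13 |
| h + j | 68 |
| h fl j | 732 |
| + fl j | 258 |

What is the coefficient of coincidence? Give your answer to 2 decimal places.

The two most frequent reciprocal classes, h fl j and + + +, are the parental types, so the F1 was h fl j / + + +.
The two rarest classes, h fl + and + + j, are the double crossovers. Comparing them with the parentals, only the j allele has switched, so j is the middle locus and the order is fl – j – h.
fl–j: (120 + 27)/2252 = 0.0653; j–h: (492 + 27)/2252 = 0.2305.
Expected DCO frequency = 0.0653 × 0.2305 ≈ 0.01505; observed = 27/2252 ≈ 0.01199.
Coefficient of coincidence = 0.01199/0.01505 ≈ 0.80.

0.80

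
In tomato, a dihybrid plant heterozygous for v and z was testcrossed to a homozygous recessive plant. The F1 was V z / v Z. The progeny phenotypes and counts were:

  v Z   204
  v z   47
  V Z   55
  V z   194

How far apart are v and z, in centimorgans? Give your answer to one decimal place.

The recombinant classes are V Z and v z: 55 + 47 = 102.
Recombination frequency = 102/500 = 0.2040 ≈ 20.4%, i.e. 20.4 centimorgans.

20.4 centimorgans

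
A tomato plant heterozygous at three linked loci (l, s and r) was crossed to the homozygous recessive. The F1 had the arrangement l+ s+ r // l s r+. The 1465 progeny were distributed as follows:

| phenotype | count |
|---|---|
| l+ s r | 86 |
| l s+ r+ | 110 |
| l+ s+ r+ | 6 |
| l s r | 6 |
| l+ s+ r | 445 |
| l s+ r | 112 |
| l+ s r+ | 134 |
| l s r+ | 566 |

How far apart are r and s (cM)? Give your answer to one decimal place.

The two rarest classes, l+ s+ r+ and l s r, are the double crossovers. Comparing them with the parentals, only the r allele has switched, so r is the middle locus and the order is l – r – s.
Crossovers in the r–s interval produce the single-crossover classes l+ s r and l s+ r+ (86 + 110 = 196) plus the double crossovers (12).
RF(r–s) = (196 + 12) / 1465 = 208/1465 = 0.1420 → 14.2 cM.

14.2 cM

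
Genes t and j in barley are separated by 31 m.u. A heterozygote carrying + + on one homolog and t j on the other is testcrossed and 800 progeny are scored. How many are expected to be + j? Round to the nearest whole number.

A map distance of 31 m.u. corresponds to a recombination frequency of 0.310.
The F1 is + + / t j, so + j is a recombinant gamete class with expected frequency r/2 = 0.310/2 = 0.1550.
Expected number = 0.1550 × 800 = 124.00 ≈ 124.

124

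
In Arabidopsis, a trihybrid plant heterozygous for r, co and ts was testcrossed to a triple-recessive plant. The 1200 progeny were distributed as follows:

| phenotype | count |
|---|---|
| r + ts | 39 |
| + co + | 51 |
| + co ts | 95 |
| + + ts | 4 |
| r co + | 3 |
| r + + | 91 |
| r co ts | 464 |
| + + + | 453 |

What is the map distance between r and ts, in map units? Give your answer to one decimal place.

The two most frequent reciprocal classes, + + + and r co ts, are the parental types, so the F1 was + + + / r co ts.
The two rarest classes, + + ts and r co +, are the double crossovers. Comparing them with the parentals, only the ts allele has switched, so ts is the middle locus and the order is r – ts – co.
Crossovers in the r–ts interval produce the single-crossover classes r + + and + co ts (91 + 95 = 186) plus the double crossovers (7).
RF(r–ts) = (186 + 7) / 1200 = 193/1200 = 0.1608 → 16.1 map units.

16.1 map units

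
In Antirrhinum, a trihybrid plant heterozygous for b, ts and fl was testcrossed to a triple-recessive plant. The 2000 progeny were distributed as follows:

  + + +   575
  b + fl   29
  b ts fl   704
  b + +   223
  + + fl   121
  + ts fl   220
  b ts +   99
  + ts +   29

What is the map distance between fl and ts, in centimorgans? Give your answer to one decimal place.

13.9 centimorgans

The two most frequent reciprocal classes, + + + and b ts fl, are the parental types, so the F1 was + + + / b ts fl.
The two rarest classes, + ts + and b + fl, are the double crossovers. Comparing them with the parentals, only the ts allele has switched, so ts is the middle locus and the order is fl – ts – b.
Crossovers in the fl–ts interval produce the single-crossover classes + + fl and b ts + (121 + 99 = 220) plus the double crossovers (58).
RF(fl–ts) = (220 + 58) / 2000 = 278/2000 = 0.1390 → 13.9 centimorgans.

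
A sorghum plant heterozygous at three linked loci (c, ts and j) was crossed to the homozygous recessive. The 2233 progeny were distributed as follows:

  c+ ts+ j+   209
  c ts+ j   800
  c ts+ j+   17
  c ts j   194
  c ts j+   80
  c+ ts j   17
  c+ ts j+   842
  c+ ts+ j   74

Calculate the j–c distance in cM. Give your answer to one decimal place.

8.4 cM

The two most frequent reciprocal classes, c ts+ j and c+ ts j+, are the parental types, so the F1 was c ts+ j / c+ ts j+.
The two rarest classes, c ts+ j+ and c+ ts j, are the double crossovers. Comparing them with the parentals, only the j allele has switched, so j is the middle locus and the order is ts – j – c.
Crossovers in the j–c interval produce the single-crossover classes c+ ts+ j and c ts j+ (74 + 80 = 154) plus the double crossovers (34).
RF(j–c) = (154 + 34) / 2233 = 188/2233 = 0.0842 → 8.4 cM.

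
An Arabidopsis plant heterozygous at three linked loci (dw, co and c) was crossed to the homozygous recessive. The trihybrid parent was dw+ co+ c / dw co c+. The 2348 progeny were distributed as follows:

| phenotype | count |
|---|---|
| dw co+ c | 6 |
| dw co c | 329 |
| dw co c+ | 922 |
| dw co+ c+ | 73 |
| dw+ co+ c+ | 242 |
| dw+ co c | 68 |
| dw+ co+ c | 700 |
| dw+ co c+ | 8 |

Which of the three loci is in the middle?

dw

The two rarest classes, dw co+ c and dw+ co c+, are the double crossovers. Comparing them with the parentals, only the dw allele has switched, so dw is the middle locus and the order is c – dw – co.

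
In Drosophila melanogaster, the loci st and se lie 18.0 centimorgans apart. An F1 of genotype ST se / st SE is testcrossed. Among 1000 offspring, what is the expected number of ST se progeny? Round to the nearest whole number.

410

A map distance of 18.0 centimorgans corresponds to a recombination frequency of 0.180.
The F1 is ST se / st SE, so ST se is a parental gamete class with expected frequency (1 − r)/2 = 0.820/2 = 0.4100.
Expected number = 0.4100 × 1000 = 410.00 ≈ 410.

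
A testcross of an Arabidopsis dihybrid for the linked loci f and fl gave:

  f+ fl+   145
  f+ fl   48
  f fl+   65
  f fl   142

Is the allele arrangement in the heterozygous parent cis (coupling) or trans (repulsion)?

The two most frequent classes are f+ fl+ (145) and f fl (142); these are the parental (non-recombinant) types.
So the F1 carried f+ fl+ on one chromosome and f fl on the other — the recessive alleles are on the same chromosome (cis / coupling).

cis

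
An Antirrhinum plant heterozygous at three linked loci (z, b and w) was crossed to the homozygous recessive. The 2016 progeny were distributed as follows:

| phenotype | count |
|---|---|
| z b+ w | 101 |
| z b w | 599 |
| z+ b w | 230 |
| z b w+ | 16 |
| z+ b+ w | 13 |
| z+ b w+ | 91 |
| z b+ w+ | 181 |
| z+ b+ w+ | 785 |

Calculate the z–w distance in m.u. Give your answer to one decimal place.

21.8 m.u.

The two most frequent reciprocal classes, z b w and z+ b+ w+, are the parental types, so the F1 was z b w / z+ b+ w+.
The two rarest classes, z b w+ and z+ b+ w, are the double crossovers. Comparing them with the parentals, only the w allele has switched, so w is the middle locus and the order is z – w – b.
Crossovers in the z–w interval produce the single-crossover classes z+ b w and z b+ w+ (230 + 181 = 411) plus the double crossovers (29).
RF(z–w) = (411 + 29) / 2016 = 440/2016 = 0.2183 → 21.8 m.u.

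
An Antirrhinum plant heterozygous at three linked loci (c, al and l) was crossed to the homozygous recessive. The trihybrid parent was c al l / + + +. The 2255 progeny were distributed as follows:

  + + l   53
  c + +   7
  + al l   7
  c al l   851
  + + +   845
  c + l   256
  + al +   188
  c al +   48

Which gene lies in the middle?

c

The two rarest classes, + al l and c + +, are the double crossovers. Comparing them with the parentals, only the c allele has switched, so c is the middle locus and the order is l – c – al.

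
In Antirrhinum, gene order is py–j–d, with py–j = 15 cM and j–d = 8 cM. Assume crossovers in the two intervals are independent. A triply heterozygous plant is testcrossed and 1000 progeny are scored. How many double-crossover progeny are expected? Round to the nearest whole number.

12

Map distances give recombination frequencies of 0.150 and 0.080 for the two intervals.
With no interference, expected double-crossover frequency = 0.150 × 0.080 = 0.01200.
Expected number = 0.01200 × 1000 = 12.00 ≈ 12.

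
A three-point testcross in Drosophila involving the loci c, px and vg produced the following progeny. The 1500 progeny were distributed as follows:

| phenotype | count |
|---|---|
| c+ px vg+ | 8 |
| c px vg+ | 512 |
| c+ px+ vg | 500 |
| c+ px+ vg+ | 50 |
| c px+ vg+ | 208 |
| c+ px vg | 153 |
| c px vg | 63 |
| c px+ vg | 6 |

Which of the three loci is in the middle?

c

The two most frequent reciprocal classes, c px vg+ and c+ px+ vg, are the parental types, so the F1 was c px vg+ / c+ px+ vg.
The two rarest classes, c+ px vg+ and c px+ vg, are the double crossovers. Comparing them with the parentals, only the c allele has switched, so c is the middle locus and the order is px – c – vg.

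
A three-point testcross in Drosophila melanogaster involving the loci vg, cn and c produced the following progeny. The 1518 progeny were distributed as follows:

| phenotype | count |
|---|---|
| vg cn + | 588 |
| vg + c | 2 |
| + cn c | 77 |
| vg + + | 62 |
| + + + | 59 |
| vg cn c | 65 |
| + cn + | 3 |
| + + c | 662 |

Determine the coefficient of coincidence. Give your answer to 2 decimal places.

0.41

The two most frequent reciprocal classes, + + c and vg cn +, are the parental types, so the F1 was + + c / vg cn +.
The two rarest classes, vg + c and + cn +, are the double crossovers. Comparing them with the parentals, only the vg allele has switched, so vg is the middle locus and the order is c – vg – cn.
c–vg: (124 + 5)/1518 = 0.0850; vg–cn: (139 + 5)/1518 = 0.0949.
Expected DCO frequency = 0.0850 × 0.0949 ≈ 0.00807; observed = 5/1518 ≈ 0.00329.
Coefficient of coincidence = 0.00329/0.00807 ≈ 0.41.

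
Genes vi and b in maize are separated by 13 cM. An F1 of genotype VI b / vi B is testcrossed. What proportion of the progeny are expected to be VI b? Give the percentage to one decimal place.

A map distance of 13 cM corresponds to a recombination frequency of 0.130.
The F1 is VI b / vi B, so VI b is a parental gamete class with expected frequency (1 − r)/2 = 0.870/2 = 0.4350.
That is 0.4350 = 43.5% of the progeny.

43.5%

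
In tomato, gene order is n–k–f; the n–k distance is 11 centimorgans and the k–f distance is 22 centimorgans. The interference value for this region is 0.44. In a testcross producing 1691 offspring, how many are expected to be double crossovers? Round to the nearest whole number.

23

Map distances give recombination frequencies of 0.110 and 0.220 for the two intervals.
With interference 0.44 (so coincidence = 0.56), expected double-crossover frequency = 0.110 × 0.220 × 0.56 = 0.01355.
Expected number = 0.01355 × 1691 = 22.92 ≈ 23.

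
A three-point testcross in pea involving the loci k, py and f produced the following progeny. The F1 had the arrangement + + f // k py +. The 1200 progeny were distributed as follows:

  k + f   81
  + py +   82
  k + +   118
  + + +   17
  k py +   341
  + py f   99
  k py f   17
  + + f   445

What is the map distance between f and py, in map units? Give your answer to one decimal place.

The two rarest classes, + + + and k py f, are the double crossovers. Comparing them with the parentals, only the f allele has switched, so f is the middle locus and the order is k – f – py.
Crossovers in the f–py interval produce the single-crossover classes + py f and k + + (99 + 118 = 217) plus the double crossovers (34).
RF(f–py) = (217 + 34) / 1200 = 251/1200 = 0.2092 → 20.9 map units.

20.9 map units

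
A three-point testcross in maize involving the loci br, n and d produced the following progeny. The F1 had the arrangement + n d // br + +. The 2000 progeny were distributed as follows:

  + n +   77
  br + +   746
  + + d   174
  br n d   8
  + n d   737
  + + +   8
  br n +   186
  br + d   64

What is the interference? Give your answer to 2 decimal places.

The two rarest classes, br n d and + + +, are the double crossovers. Comparing them with the parentals, only the br allele has switched, so br is the middle locus and the order is n – br – d.
n–br: (360 + 16)/2000 = 0.1880; br–d: (141 + 16)/2000 = 0.0785.
Expected DCO frequency = 0.1880 × 0.0785 ≈ 0.01476; observed = 16/2000 ≈ 0.00800.
Coefficient of coincidence = 0.00800/0.01476 ≈ 0.54; interference = 1 − 0.54 = 0.46.

0.46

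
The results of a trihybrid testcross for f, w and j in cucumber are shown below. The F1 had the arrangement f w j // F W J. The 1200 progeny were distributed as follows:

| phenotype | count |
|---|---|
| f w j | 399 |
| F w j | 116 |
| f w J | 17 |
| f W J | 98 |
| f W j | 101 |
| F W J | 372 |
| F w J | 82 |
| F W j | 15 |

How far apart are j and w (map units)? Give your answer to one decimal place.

17.9 map units

The two rarest classes, f w J and F W j, are the double crossovers. Comparing them with the parentals, only the j allele has switched, so j is the middle locus and the order is w – j – f.
Crossovers in the w–j interval produce the single-crossover classes f W j and F w J (101 + 82 = 183) plus the double crossovers (32).
RF(w–j) = (183 + 32) / 1200 = 215/1200 = 0.1792 → 17.9 map units.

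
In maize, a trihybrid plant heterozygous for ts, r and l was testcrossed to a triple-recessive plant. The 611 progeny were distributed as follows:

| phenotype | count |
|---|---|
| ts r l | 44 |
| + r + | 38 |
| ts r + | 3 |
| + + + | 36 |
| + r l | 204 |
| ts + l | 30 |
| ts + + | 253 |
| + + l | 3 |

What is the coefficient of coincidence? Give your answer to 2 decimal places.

The two most frequent reciprocal classes, ts + + and + r l, are the parental types, so the F1 was ts + + / + r l.
The two rarest classes, ts r + and + + l, are the double crossovers. Comparing them with the parentals, only the r allele has switched, so r is the middle locus and the order is ts – r – l.
ts–r: (80 + 6)/611 = 0.1408; r–l: (68 + 6)/611 = 0.1211.
Expected DCO frequency = 0.1408 × 0.1211 ≈ 0.01705; observed = 6/611 ≈ 0.00982.
Coefficient of coincidence = 0.00982/0.01705 ≈ 0.58.

0.58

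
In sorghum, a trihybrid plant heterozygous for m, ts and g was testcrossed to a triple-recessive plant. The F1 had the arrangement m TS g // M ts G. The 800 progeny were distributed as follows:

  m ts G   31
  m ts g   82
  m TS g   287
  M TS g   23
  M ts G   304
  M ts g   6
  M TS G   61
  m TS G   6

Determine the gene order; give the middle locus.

The two rarest classes, m TS G and M ts g, are the double crossovers. Comparing them with the parentals, only the g allele has switched, so g is the middle locus and the order is m – g – ts.

g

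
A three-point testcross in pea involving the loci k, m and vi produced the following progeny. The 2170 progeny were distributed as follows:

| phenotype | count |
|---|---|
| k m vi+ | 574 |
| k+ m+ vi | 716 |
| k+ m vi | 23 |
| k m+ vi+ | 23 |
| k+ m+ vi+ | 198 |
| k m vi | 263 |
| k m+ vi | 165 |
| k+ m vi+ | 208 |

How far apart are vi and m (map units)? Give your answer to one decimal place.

23.4 map units

The two most frequent reciprocal classes, k+ m+ vi and k m vi+, are the parental types, so the F1 was k+ m+ vi / k m vi+.
The two rarest classes, k+ m vi and k m+ vi+, are the double crossovers. Comparing them with the parentals, only the m allele has switched, so m is the middle locus and the order is vi – m – k.
Crossovers in the vi–m interval produce the single-crossover classes k+ m+ vi+ and k m vi (198 + 263 = 461) plus the double crossovers (46).
RF(vi–m) = (461 + 46) / 2170 = 507/2170 = 0.2336 → 23.4 map units.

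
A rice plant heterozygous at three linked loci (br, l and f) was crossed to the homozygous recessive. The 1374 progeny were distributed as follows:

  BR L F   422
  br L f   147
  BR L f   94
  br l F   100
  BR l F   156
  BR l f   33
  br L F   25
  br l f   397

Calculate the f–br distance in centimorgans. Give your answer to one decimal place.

18.3 centimorgans

The two most frequent reciprocal classes, BR L F and br l f, are the parental types, so the F1 was BR L F / br l f.
The two rarest classes, br L F and BR l f, are the double crossovers. Comparing them with the parentals, only the br allele has switched, so br is the middle locus and the order is l – br – f.
Crossovers in the br–f interval produce the single-crossover classes BR L f and br l F (94 + 100 = 194) plus the double crossovers (58).
RF(br–f) = (194 + 58) / 1374 = 252/1374 = 0.1834 → 18.3 centimorgans.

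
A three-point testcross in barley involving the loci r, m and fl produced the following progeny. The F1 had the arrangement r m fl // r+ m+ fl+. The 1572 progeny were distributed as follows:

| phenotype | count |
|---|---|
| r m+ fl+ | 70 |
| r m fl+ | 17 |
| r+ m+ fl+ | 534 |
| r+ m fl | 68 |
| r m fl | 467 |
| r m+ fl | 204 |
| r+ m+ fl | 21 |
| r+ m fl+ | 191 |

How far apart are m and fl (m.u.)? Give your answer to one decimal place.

27.5 m.u.

The two rarest classes, r m fl+ and r+ m+ fl, are the double crossovers. Comparing them with the parentals, only the fl allele has switched, so fl is the middle locus and the order is m – fl – r.
Crossovers in the m–fl interval produce the single-crossover classes r m+ fl and r+ m fl+ (204 + 191 = 395) plus the double crossovers (38).
RF(m–fl) = (395 + 38) / 1572 = 433/1572 = 0.2754 → 27.5 m.u.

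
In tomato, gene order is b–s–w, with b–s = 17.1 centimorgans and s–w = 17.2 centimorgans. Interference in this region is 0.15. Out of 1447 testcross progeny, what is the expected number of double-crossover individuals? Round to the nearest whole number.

Map distances give recombination frequencies of 0.171 and 0.172 for the two intervals.
With interference 0.15 (so coincidence = 0.85), expected double-crossover frequency = 0.171 × 0.172 × 0.85 = 0.02500.
Expected number = 0.02500 × 1447 = 36.18 ≈ 36.

36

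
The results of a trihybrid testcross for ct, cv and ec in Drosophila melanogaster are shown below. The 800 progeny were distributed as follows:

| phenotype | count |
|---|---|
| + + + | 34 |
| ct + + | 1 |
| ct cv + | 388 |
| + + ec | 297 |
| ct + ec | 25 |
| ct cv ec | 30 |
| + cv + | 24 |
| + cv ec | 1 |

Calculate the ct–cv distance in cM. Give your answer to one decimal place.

The two most frequent reciprocal classes, + + ec and ct cv +, are the parental types, so the F1 was + + ec / ct cv +.
The two rarest classes, + cv ec and ct + +, are the double crossovers. Comparing them with the parentals, only the cv allele has switched, so cv is the middle locus and the order is ct – cv – ec.
Crossovers in the ct–cv interval produce the single-crossover classes ct + ec and + cv + (25 + 24 = 49) plus the double crossovers (2).
RF(ct–cv) = (49 + 2) / 800 = 51/800 = 0.0638 → 6.4 cM.

6.4 cM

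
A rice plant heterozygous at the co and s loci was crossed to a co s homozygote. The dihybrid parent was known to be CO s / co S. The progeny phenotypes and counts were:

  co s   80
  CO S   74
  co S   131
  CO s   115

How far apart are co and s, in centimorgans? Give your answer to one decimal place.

38.5 centimorgans

The recombinant classes are CO S and co s: 74 + 80 = 154.
Recombination frequency = 154/400 = 0.3850 ≈ 38.5%, i.e. 38.5 centimorgans.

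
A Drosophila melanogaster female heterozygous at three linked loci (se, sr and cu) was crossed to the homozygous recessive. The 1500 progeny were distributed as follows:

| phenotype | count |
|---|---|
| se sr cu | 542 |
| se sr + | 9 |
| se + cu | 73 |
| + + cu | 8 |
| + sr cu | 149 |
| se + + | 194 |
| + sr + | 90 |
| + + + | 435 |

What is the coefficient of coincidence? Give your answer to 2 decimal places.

The two most frequent reciprocal classes, + + + and se sr cu, are the parental types, so the F1 was + + + / se sr cu.
The two rarest classes, + + cu and se sr +, are the double crossovers. Comparing them with the parentals, only the cu allele has switched, so cu is the middle locus and the order is sr – cu – se.
sr–cu: (163 + 17)/1500 = 0.1200; cu–se: (343 + 17)/1500 = 0.2400.
Expected DCO frequency = 0.1200 × 0.2400 ≈ 0.02880; observed = 17/1500 ≈ 0.01133.
Coefficient of coincidence = 0.01133/0.02880 ≈ 0.39.

0.39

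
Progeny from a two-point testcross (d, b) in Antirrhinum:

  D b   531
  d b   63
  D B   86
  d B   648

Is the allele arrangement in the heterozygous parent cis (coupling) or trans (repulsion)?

trans

The two most frequent classes are D b (531) and d B (648); these are the parental (non-recombinant) types.
So the F1 carried D b on one chromosome and d B on the other — the recessive alleles are on opposite chromosomes (trans / repulsion).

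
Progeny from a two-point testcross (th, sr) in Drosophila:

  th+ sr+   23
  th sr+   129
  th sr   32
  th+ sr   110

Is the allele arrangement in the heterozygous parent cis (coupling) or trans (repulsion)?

trans

The two most frequent classes are th+ sr (110) and th sr+ (129); these are the parental (non-recombinant) types.
So the F1 carried th+ sr on one chromosome and th sr+ on the other — the recessive alleles are on opposite chromosomes (trans / repulsion).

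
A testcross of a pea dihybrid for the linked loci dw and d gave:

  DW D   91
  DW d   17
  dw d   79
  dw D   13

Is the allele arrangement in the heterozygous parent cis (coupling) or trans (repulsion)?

The two most frequent classes are DW D (91) and dw d (79); these are the parental (non-recombinant) types.
So the F1 carried DW D on one chromosome and dw d on the other — the recessive alleles are on the same chromosome (cis / coupling).

cis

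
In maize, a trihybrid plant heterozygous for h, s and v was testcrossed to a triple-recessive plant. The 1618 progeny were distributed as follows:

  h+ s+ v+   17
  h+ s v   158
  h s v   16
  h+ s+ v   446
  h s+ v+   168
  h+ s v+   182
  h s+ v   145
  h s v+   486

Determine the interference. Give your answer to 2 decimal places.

0.59

The two most frequent reciprocal classes, h s v+ and h+ s+ v, are the parental types, so the F1 was h s v+ / h+ s+ v.
The two rarest classes, h s v and h+ s+ v+, are the double crossovers. Comparing them with the parentals, only the v allele has switched, so v is the middle locus and the order is h – v – s.
h–v: (327 + 33)/1618 = 0.2225; v–s: (326 + 33)/1618 = 0.2219.
Expected DCO frequency = 0.2225 × 0.2219 ≈ 0.04937; observed = 33/1618 ≈ 0.02040.
Coefficient of coincidence = 0.02040/0.04937 ≈ 0.41; interference = 1 − 0.41 = 0.59.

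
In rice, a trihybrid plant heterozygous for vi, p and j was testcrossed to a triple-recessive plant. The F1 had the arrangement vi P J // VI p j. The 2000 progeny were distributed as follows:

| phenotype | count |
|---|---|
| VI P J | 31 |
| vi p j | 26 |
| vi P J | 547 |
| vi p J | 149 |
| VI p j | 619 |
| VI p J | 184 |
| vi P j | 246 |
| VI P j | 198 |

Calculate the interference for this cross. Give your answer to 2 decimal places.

The two rarest classes, VI P J and vi p j, are the double crossovers. Comparing them with the parentals, only the vi allele has switched, so vi is the middle locus and the order is j – vi – p.
j–vi: (430 + 57)/2000 = 0.2435; vi–p: (347 + 57)/2000 = 0.2020.
Expected DCO frequency = 0.2435 × 0.2020 ≈ 0.04919; observed = 57/2000 ≈ 0.02850.
Coefficient of coincidence = 0.02850/0.04919 ≈ 0.58; interference = 1 − 0.58 = 0.42.

0.42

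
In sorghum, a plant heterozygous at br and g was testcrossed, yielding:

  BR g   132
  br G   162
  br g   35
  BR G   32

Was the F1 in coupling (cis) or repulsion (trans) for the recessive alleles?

trans

The two most frequent classes are BR g (132) and br G (162); these are the parental (non-recombinant) types.
So the F1 carried BR g on one chromosome and br G on the other — the recessive alleles are on opposite chromosomes (trans / repulsion).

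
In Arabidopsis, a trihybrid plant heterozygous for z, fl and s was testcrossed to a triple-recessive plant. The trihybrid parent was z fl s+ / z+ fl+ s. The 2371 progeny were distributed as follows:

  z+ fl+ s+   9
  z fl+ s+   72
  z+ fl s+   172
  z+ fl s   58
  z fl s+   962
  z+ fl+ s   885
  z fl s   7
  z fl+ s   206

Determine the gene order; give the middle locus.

s

The two rarest classes, z fl s and z+ fl+ s+, are the double crossovers. Comparing them with the parentals, only the s allele has switched, so s is the middle locus and the order is z – s – fl.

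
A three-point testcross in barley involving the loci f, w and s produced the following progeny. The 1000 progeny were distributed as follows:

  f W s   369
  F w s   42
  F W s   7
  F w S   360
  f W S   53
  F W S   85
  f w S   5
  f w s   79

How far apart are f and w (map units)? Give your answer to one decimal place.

The two most frequent reciprocal classes, f W s and F w S, are the parental types, so the F1 was f W s / F w S.
The two rarest classes, F W s and f w S, are the double crossovers. Comparing them with the parentals, only the f allele has switched, so f is the middle locus and the order is s – f – w.
Crossovers in the f–w interval produce the single-crossover classes f w s and F W S (79 + 85 = 164) plus the double crossovers (12).
RF(f–w) = (164 + 12) / 1000 = 176/1000 = 0.1760 → 17.6 map units.

17.6 map units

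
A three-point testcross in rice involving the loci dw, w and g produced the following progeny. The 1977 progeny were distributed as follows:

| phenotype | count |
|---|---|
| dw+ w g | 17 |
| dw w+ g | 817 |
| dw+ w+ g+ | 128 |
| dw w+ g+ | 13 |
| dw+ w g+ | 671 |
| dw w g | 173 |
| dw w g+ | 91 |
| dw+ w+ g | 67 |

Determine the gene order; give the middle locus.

g

The two most frequent reciprocal classes, dw w+ g and dw+ w g+, are the parental types, so the F1 was dw w+ g / dw+ w g+.
The two rarest classes, dw w+ g+ and dw+ w g, are the double crossovers. Comparing them with the parentals, only the g allele has switched, so g is the middle locus and the order is dw – g – w.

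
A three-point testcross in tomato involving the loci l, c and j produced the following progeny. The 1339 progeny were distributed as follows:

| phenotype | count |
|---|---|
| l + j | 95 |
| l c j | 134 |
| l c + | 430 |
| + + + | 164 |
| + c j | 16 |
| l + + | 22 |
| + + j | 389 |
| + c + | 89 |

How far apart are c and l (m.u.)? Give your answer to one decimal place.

16.6 m.u.

The two most frequent reciprocal classes, + + j and l c +, are the parental types, so the F1 was + + j / l c +.
The two rarest classes, + c j and l + +, are the double crossovers. Comparing them with the parentals, only the c allele has switched, so c is the middle locus and the order is j – c – l.
Crossovers in the c–l interval produce the single-crossover classes l + j and + c + (95 + 89 = 184) plus the double crossovers (38).
RF(c–l) = (184 + 38) / 1339 = 222/1339 = 0.1658 → 16.6 m.u.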